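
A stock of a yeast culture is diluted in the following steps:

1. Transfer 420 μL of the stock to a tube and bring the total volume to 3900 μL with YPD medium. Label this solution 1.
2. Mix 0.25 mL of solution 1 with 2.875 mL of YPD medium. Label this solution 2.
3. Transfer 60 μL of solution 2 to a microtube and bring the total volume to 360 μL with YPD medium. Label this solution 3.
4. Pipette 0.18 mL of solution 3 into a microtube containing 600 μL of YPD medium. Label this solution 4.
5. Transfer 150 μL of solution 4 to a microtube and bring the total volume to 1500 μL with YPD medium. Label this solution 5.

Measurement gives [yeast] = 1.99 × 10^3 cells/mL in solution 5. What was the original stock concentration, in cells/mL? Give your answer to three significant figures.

Step 1: 420 μL brought to 3900 μL → factor 3900/420 = 9.2857
Step 2: 0.25 mL + 2.875 mL = 3.125 mL total → factor 3.125/0.25 = 12.5
Step 3: 60 μL brought to 360 μL → factor 360/60 = 6
Step 4: 0.18 mL + 600 μL = 0.78 mL total → factor 0.78/0.18 = 4.3333
Step 5: 150 μL brought to 1500 μL → factor 1500/150 = 10
Overall dilution factor = 9.2857 × 12.5 × 6 × 4.3333 × 10 = 30179
Stock = 1.99 × 10^3 cells/mL × 30179 = 6.01 × 10^7 cells/mL

6.01 × 10^7 cells/mL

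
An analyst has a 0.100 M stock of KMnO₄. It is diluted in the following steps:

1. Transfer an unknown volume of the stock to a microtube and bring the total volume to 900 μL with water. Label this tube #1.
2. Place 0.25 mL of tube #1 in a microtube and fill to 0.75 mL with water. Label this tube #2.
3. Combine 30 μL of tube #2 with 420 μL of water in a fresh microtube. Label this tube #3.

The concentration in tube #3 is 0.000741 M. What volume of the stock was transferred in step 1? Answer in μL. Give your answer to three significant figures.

300 μL

Step 1: v brought to 900 μL → factor = 900 μL/v
Step 2: 0.25 mL brought to 0.75 mL → factor 0.75/0.25 = 3
Step 3: 30 μL + 420 μL = 450 μL total → factor 450/30 = 15
Product of known-step factors = 45
Overall factor = 0.100 M / (0.000741 M) = 134.95
Step-1 factor = 134.95 / 45 = 2.999
v = 900 μL / 2.999 = 300 μL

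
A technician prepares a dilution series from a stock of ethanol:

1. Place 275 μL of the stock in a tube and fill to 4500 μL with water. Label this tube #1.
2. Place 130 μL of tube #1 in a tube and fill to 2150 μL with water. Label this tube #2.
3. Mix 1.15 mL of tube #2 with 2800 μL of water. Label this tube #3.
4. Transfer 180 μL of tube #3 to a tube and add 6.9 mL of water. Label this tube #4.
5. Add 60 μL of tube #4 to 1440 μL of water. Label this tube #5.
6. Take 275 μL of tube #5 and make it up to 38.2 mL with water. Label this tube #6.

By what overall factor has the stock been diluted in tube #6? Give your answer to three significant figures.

1.27 × 10^8

Step 1: 275 μL brought to 4500 μL → factor 4500/275 = 16.364
Step 2: 130 μL brought to 2150 μL → factor 2150/130 = 16.538
Step 3: 1.15 mL + 2800 μL = 3.95 mL total → factor 3.95/1.15 = 3.4348
Step 4: 180 μL + 6.9 mL = 7080 μL total → factor 7080/180 = 39.333
Step 5: 60 μL + 1440 μL = 1500 μL total → factor 1500/60 = 25
Step 6: 275 μL brought to 38.2 mL → factor 38200/275 = 138.91
Overall dilution factor = 16.364 × 16.538 × 3.4348 × 39.333 × 25 × 138.91 = 1.2697 × 10^8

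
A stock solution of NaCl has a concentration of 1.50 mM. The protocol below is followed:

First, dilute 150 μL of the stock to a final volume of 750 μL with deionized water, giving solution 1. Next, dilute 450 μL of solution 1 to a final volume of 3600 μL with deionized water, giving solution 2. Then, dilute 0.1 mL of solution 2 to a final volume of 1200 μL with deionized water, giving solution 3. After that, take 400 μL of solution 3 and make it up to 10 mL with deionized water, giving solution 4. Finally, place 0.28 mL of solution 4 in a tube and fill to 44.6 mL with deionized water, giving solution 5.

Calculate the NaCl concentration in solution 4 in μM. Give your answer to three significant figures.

0.125 μM

Step 1: 150 μL brought to 750 μL → factor 750/150 = 5
Step 2: 450 μL brought to 3600 μL → factor 3600/450 = 8
Step 3: 0.1 mL brought to 1200 μL → factor 1.2/0.1 = 12
Step 4: 400 μL brought to 10 mL → factor 10000/400 = 25
Dilution factor through solution 4 = 5 × 8 × 12 × 25 = 12000
[solution 4] = 1.50 mM / 12000 = 0.0001250 mM = 0.125 μM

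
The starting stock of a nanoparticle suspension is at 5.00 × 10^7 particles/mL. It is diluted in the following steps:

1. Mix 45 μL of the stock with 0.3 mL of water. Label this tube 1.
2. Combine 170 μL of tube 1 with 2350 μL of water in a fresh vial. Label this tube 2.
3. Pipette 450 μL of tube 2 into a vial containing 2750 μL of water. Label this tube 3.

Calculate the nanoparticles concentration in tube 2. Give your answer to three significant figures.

Step 1: 45 μL + 0.3 mL = 345 μL total → factor 345/45 = 7.6667
Step 2: 170 μL + 2350 μL = 2520 μL total → factor 2520/170 = 14.824
Dilution factor through tube 2 = 7.6667 × 14.824 = 113.65
[tube 2] = 5.00 × 10^7 particles/mL / 113.65 = 4.40 × 10^5 particles/mL

4.40 × 10^5 particles/mL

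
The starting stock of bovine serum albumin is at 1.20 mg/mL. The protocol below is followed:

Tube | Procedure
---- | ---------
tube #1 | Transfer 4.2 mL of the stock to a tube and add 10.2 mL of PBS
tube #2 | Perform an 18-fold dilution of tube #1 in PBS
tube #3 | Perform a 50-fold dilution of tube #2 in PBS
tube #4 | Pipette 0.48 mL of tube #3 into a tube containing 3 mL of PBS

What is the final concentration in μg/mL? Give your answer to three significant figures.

Step 1: 4.2 mL + 10.2 mL = 14.4 mL total → factor 14.4/4.2 = 3.4286
Step 2: 18-fold → factor 18
Step 3: 50-fold → factor 50
Step 4: 0.48 mL + 3 mL = 3.48 mL total → factor 3.48/0.48 = 7.25
Overall dilution factor = 3.4286 × 18 × 50 × 7.25 = 22371
Final = 1.20 mg/mL / 22371 = 5.364 × 10^-5 mg/mL = 0.0536 μg/mL

0.0536 μg/mL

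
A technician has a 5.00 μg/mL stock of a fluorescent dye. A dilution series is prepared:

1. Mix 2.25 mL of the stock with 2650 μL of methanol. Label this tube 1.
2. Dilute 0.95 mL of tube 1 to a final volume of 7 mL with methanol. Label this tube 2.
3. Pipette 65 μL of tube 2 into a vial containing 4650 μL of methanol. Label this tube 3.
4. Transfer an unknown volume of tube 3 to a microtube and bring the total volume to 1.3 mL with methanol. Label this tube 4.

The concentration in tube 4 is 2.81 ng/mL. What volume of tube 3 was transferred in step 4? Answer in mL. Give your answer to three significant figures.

Step 1: 2.25 mL + 2650 μL = 4.9 mL total → factor 4.9/2.25 = 2.1778
Step 2: 0.95 mL brought to 7 mL → factor 7/0.95 = 7.3684
Step 3: 65 μL + 4650 μL = 4715 μL total → factor 4715/65 = 72.538
Step 4: v brought to 1.3 mL → factor = 1.3 mL/v
Product of known-step factors = 1164
Overall factor = 5.00 μg/mL / (2.81 ng/mL) = 1779.4
Step-4 factor = 1779.4 / 1164 = 1.5286
v = 1.3 mL / 1.5286 = 0.850 mL

0.850 mL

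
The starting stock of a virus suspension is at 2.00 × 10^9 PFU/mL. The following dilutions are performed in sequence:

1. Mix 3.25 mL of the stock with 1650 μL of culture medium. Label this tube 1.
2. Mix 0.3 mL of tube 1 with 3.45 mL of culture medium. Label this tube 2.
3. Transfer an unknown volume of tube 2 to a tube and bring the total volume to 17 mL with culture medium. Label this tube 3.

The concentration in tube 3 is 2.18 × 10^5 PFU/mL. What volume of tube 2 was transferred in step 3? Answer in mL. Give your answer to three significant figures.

Step 1: 3.25 mL + 1650 μL = 4.9 mL total → factor 4.9/3.25 = 1.5077
Step 2: 0.3 mL + 3.45 mL = 3.75 mL total → factor 3.75/0.3 = 12.5
Step 3: v brought to 17 mL → factor = 17 mL/v
Product of known-step factors = 18.846
Overall factor = 2.00 × 10^9 PFU/mL / (2.18 × 10^5 PFU/mL) = 9174.3
Step-3 factor = 9174.3 / 18.846 = 486.8
v = 17 mL / 486.8 = 0.0349 mL

0.0349 mL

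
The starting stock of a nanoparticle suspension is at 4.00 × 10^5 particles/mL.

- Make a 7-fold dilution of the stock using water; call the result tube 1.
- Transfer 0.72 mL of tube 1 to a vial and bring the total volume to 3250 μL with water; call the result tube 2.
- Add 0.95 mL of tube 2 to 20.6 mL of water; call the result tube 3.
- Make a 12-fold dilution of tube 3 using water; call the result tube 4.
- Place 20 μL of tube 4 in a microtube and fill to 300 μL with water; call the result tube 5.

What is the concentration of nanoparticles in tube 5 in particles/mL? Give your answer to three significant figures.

Step 1: 7-fold → factor 7
Step 2: 0.72 mL brought to 3250 μL → factor 3.25/0.72 = 4.5139
Step 3: 0.95 mL + 20.6 mL = 21.55 mL total → factor 21.55/0.95 = 22.684
Step 4: 12-fold → factor 12
Step 5: 20 μL brought to 300 μL → factor 300/20 = 15
Overall dilution factor = 7 × 4.5139 × 22.684 × 12 × 15 = 1.2902 × 10^5
Final = 4.00 × 10^5 particles/mL / 1.2902 × 10^5 = 3.10 particles/mL

3.10 particles/mL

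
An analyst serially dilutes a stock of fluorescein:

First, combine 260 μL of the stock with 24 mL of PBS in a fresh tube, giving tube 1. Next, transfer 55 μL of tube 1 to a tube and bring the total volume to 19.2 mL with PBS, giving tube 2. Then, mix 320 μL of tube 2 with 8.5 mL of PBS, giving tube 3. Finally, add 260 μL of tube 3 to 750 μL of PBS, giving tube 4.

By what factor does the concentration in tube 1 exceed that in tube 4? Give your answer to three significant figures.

3.74 × 10^4

Step 1: 260 μL + 24 mL = 24260 μL total → factor 24260/260 = 93.308
Step 2: 55 μL brought to 19.2 mL → factor 19200/55 = 349.09
Step 3: 320 μL + 8.5 mL = 8820 μL total → factor 8820/320 = 27.562
Step 4: 260 μL + 750 μL = 1010 μL total → factor 1010/260 = 3.8846
Dilution factor to tube 1 = 93.308; to tube 4 = 3.4876 × 10^6
[tube 1]/[tube 4] = (factor to tube 4)/(factor to tube 1) = 3.4876 × 10^6/93.308 = 3.74 × 10^4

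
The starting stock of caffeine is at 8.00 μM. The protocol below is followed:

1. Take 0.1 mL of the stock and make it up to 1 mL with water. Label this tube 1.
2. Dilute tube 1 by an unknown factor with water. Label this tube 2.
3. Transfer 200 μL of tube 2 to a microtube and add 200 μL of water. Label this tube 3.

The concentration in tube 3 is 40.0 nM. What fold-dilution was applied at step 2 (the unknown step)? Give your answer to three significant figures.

10.0-fold

Step 1: 0.1 mL brought to 1 mL → factor 1/0.1 = 10
Step 2: unknown factor x
Step 3: 200 μL + 200 μL = 400 μL total → factor 400/200 = 2
Product of known-step factors = 20
Overall factor = 8.00 μM / (40.0 nM) = 200
x = 200 / 20 = 10.0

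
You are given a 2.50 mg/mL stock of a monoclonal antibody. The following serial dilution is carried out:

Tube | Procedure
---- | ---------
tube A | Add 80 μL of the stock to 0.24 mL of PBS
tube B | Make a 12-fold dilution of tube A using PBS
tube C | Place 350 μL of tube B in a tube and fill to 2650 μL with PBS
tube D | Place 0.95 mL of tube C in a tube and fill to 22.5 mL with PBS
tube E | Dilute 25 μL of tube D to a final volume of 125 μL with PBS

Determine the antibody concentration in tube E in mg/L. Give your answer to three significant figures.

Step 1: 80 μL + 0.24 mL = 320 μL total → factor 320/80 = 4
Step 2: 12-fold → factor 12
Step 3: 350 μL brought to 2650 μL → factor 2650/350 = 7.5714
Step 4: 0.95 mL brought to 22.5 mL → factor 22.5/0.95 = 23.684
Step 5: 25 μL brought to 125 μL → factor 125/25 = 5
Overall dilution factor = 4 × 12 × 7.5714 × 23.684 × 5 = 43038
Final = 2.50 mg/mL / 43038 = 5.809 × 10^-5 mg/mL = 0.0581 mg/L

0.0581 mg/L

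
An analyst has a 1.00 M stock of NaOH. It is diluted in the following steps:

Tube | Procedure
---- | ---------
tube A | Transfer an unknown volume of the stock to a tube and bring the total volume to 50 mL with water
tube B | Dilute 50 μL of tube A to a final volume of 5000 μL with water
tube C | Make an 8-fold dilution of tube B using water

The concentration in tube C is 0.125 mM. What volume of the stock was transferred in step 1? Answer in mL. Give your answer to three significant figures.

Step 1: v brought to 50 mL → factor = 50 mL/v
Step 2: 50 μL brought to 5000 μL → factor 5000/50 = 100
Step 3: 8-fold → factor 8
Product of known-step factors = 800
Overall factor = 1.00 M / (0.125 mM) = 8000
Step-1 factor = 8000 / 800 = 10
v = 50 mL / 10 = 5.00 mL

5.00 mL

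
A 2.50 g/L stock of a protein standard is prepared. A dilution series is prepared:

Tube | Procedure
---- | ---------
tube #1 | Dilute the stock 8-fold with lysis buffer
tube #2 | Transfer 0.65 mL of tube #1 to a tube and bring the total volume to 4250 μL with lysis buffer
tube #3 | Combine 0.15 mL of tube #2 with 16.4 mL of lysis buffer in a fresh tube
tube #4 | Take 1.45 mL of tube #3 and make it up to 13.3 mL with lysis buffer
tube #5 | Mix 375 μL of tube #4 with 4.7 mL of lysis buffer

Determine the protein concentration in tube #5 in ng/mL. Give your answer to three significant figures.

3.49 ng/mL

Step 1: 8-fold → factor 8
Step 2: 0.65 mL brought to 4250 μL → factor 4.25/0.65 = 6.5385
Step 3: 0.15 mL + 16.4 mL = 16.55 mL total → factor 16.55/0.15 = 110.33
Step 4: 1.45 mL brought to 13.3 mL → factor 13.3/1.45 = 9.1724
Step 5: 375 μL + 4.7 mL = 5075 μL total → factor 5075/375 = 13.533
Overall dilution factor = 8 × 6.5385 × 110.33 × 9.1724 × 13.533 = 7.1641 × 10^5
Final = 2.50 g/L / 7.1641 × 10^5 = 3.490 × 10^-6 g/L = 3.49 ng/mL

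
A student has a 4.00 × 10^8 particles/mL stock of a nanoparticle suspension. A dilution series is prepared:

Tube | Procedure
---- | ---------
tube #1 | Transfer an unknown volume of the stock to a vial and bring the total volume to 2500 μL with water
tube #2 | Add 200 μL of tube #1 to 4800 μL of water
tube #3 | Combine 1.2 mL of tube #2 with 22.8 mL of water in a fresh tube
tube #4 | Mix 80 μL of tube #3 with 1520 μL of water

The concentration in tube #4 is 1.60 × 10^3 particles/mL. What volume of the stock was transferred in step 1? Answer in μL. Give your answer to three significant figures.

100 μL

Step 1: v brought to 2500 μL → factor = 2500 μL/v
Step 2: 200 μL + 4800 μL = 5000 μL total → factor 5000/200 = 25
Step 3: 1.2 mL + 22.8 mL = 24 mL total → factor 24/1.2 = 20
Step 4: 80 μL + 1520 μL = 1600 μL total → factor 1600/80 = 20
Product of known-step factors = 10000
Overall factor = 4.00 × 10^8 particles/mL / (1.60 × 10^3 particles/mL) = 2.5 × 10^5
Step-1 factor = 2.5 × 10^5 / 10000 = 25
v = 2500 μL / 25 = 100 μL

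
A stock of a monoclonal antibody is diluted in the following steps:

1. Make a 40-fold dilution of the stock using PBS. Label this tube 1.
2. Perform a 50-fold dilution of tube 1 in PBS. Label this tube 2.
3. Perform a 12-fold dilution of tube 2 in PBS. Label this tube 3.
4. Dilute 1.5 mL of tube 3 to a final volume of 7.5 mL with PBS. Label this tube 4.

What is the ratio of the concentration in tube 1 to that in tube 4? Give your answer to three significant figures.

3.00 × 10^3

Step 1: 40-fold → factor 40
Step 2: 50-fold → factor 50
Step 3: 12-fold → factor 12
Step 4: 1.5 mL brought to 7.5 mL → factor 7.5/1.5 = 5
Dilution factor to tube 1 = 40; to tube 4 = 1.2 × 10^5
[tube 1]/[tube 4] = (factor to tube 4)/(factor to tube 1) = 1.2 × 10^5/40 = 3.00 × 10^3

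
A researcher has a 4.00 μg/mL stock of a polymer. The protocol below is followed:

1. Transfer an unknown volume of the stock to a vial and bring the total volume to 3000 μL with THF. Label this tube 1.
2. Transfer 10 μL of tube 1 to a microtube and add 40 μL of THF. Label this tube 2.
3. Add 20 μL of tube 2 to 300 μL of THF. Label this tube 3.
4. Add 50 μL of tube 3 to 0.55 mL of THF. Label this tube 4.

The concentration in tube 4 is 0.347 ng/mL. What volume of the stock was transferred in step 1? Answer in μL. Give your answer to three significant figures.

250 μL

Step 1: v brought to 3000 μL → factor = 3000 μL/v
Step 2: 10 μL + 40 μL = 50 μL total → factor 50/10 = 5
Step 3: 20 μL + 300 μL = 320 μL total → factor 320/20 = 16
Step 4: 50 μL + 0.55 mL = 600 μL total → factor 600/50 = 12
Product of known-step factors = 960
Overall factor = 4.00 μg/mL / (0.347 ng/mL) = 11527
Step-1 factor = 11527 / 960 = 12.008
v = 3000 μL / 12.008 = 250 μL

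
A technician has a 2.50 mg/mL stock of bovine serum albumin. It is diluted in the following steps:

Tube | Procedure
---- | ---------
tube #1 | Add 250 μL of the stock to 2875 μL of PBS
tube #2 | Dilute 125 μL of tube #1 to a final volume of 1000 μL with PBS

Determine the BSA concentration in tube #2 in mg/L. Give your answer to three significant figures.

Step 1: 250 μL + 2875 μL = 3125 μL total → factor 3125/250 = 12.5
Step 2: 125 μL brought to 1000 μL → factor 1000/125 = 8
Overall dilution factor = 12.5 × 8 = 100
Final = 2.50 mg/mL / 100 = 0.02500 mg/mL = 25.0 mg/L

25.0 mg/L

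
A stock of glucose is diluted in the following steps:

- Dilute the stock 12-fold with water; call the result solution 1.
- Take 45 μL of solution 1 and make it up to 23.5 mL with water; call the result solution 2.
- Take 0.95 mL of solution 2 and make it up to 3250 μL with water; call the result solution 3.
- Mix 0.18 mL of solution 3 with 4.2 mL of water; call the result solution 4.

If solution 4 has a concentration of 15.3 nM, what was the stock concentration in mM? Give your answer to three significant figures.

Step 1: 12-fold → factor 12
Step 2: 45 μL brought to 23.5 mL → factor 23500/45 = 522.22
Step 3: 0.95 mL brought to 3250 μL → factor 3.25/0.95 = 3.4211
Step 4: 0.18 mL + 4.2 mL = 4.38 mL total → factor 4.38/0.18 = 24.333
Overall dilution factor = 12 × 522.22 × 3.4211 × 24.333 = 5.2167 × 10^5
Stock = 15.3 nM × 5.2167 × 10^5 = 7.982 × 10^6 nM = 7.98 mM

7.98 mM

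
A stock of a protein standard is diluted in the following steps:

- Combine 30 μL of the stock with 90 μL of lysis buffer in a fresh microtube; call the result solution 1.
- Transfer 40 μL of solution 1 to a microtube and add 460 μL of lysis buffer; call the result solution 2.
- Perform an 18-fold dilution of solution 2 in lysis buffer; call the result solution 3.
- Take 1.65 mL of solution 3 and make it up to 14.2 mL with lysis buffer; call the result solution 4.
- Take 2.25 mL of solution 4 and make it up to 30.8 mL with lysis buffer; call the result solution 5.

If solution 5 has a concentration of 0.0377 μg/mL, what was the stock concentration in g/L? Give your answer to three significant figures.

Step 1: 30 μL + 90 μL = 120 μL total → factor 120/30 = 4
Step 2: 40 μL + 460 μL = 500 μL total → factor 500/40 = 12.5
Step 3: 18-fold → factor 18
Step 4: 1.65 mL brought to 14.2 mL → factor 14.2/1.65 = 8.6061
Step 5: 2.25 mL brought to 30.8 mL → factor 30.8/2.25 = 13.689
Overall dilution factor = 4 × 12.5 × 18 × 8.6061 × 13.689 = 1.0603 × 10^5
Stock = 0.0377 μg/mL × 1.0603 × 10^5 = 3997 μg/mL = 4.00 g/L

4.00 g/L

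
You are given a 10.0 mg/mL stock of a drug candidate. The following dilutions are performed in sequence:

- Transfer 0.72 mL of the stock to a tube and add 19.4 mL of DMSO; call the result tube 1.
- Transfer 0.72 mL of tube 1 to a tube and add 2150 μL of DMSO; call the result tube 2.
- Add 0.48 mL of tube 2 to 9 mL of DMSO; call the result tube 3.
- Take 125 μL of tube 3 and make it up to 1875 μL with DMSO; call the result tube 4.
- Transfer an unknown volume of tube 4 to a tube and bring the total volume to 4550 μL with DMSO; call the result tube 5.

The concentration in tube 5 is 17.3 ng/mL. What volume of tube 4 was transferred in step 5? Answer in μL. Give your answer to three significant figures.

Step 1: 0.72 mL + 19.4 mL = 20.12 mL total → factor 20.12/0.72 = 27.944
Step 2: 0.72 mL + 2150 μL = 2.87 mL total → factor 2.87/0.72 = 3.9861
Step 3: 0.48 mL + 9 mL = 9.48 mL total → factor 9.48/0.48 = 19.75
Step 4: 125 μL brought to 1875 μL → factor 1875/125 = 15
Step 5: v brought to 4550 μL → factor = 4550 μL/v
Product of known-step factors = 32999
Overall factor = 10.0 mg/mL / (17.3 ng/mL) = 5.7803 × 10^5
Step-5 factor = 5.7803 × 10^5 / 32999 = 17.517
v = 4550 μL / 17.517 = 260 μL

260 μL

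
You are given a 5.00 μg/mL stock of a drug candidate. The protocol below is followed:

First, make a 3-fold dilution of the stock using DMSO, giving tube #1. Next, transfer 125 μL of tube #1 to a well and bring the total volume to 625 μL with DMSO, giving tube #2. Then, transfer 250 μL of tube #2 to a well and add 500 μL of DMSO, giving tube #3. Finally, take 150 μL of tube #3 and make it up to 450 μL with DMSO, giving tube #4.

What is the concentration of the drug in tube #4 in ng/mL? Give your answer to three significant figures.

Step 1: 3-fold → factor 3
Step 2: 125 μL brought to 625 μL → factor 625/125 = 5
Step 3: 250 μL + 500 μL = 750 μL total → factor 750/250 = 3
Step 4: 150 μL brought to 450 μL → factor 450/150 = 3
Overall dilution factor = 3 × 5 × 3 × 3 = 135
Final = 5.00 μg/mL / 135 = 0.03704 μg/mL = 37.0 ng/mL

37.0 ng/mL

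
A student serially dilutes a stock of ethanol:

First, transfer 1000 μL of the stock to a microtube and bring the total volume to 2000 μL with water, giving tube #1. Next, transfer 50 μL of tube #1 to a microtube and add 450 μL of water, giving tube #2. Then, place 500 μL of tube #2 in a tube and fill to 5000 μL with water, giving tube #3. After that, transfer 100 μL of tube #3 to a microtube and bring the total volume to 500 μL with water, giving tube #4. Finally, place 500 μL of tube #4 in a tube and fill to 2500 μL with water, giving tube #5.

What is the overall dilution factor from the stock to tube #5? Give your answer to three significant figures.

Step 1: 1000 μL brought to 2000 μL → factor 2000/1000 = 2
Step 2: 50 μL + 450 μL = 500 μL total → factor 500/50 = 10
Step 3: 500 μL brought to 5000 μL → factor 5000/500 = 10
Step 4: 100 μL brought to 500 μL → factor 500/100 = 5
Step 5: 500 μL brought to 2500 μL → factor 2500/500 = 5
Overall dilution factor = 2 × 10 × 10 × 5 × 5 = 5000

5.00 × 10^3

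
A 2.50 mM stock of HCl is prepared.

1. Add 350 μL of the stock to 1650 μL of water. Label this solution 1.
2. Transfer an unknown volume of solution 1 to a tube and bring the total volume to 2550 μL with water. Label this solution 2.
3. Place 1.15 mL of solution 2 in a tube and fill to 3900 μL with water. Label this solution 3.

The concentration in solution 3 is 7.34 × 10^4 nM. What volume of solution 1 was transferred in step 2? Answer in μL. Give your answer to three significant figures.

1.45 × 10^3 μL

Step 1: 350 μL + 1650 μL = 2000 μL total → factor 2000/350 = 5.7143
Step 2: v brought to 2550 μL → factor = 2550 μL/v
Step 3: 1.15 mL brought to 3900 μL → factor 3.9/1.15 = 3.3913
Product of known-step factors = 19.379
Overall factor = 2.50 mM / (7.34 × 10^4 nM) = 34.06
Step-2 factor = 34.06 / 19.379 = 1.7576
v = 2550 μL / 1.7576 = 1.45 × 10^3 μL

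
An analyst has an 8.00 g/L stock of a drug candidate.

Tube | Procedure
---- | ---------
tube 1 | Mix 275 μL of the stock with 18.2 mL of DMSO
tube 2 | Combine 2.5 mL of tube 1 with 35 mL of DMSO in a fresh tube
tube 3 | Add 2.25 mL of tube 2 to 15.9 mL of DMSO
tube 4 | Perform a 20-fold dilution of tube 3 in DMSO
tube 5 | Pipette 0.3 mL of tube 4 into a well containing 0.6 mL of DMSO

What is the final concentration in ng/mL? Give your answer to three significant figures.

16.4 ng/mL

Step 1: 275 μL + 18.2 mL = 18475 μL total → factor 18475/275 = 67.182
Step 2: 2.5 mL + 35 mL = 37.5 mL total → factor 37.5/2.5 = 15
Step 3: 2.25 mL + 15.9 mL = 18.15 mL total → factor 18.15/2.25 = 8.0667
Step 4: 20-fold → factor 20
Step 5: 0.3 mL + 0.6 mL = 0.9 mL total → factor 0.9/0.3 = 3
Overall dilution factor = 67.182 × 15 × 8.0667 × 20 × 3 = 4.8774 × 10^5
Final = 8.00 g/L / 4.8774 × 10^5 = 1.640 × 10^-5 g/L = 16.4 ng/mL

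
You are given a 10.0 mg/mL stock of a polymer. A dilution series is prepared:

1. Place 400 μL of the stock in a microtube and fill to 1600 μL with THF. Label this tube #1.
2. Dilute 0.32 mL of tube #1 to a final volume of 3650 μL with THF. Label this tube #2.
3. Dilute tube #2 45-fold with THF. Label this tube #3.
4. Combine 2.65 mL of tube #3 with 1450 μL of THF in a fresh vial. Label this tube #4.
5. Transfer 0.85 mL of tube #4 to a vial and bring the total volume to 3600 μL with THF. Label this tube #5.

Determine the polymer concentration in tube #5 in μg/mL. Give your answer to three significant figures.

0.743 μg/mL

Step 1: 400 μL brought to 1600 μL → factor 1600/400 = 4
Step 2: 0.32 mL brought to 3650 μL → factor 3.65/0.32 = 11.406
Step 3: 45-fold → factor 45
Step 4: 2.65 mL + 1450 μL = 4.1 mL total → factor 4.1/2.65 = 1.5472
Step 5: 0.85 mL brought to 3600 μL → factor 3.6/0.85 = 4.2353
Overall dilution factor = 4 × 11.406 × 45 × 1.5472 × 4.2353 = 13454
Final = 10.0 mg/mL / 13454 = 0.0007433 mg/mL = 0.743 μg/mL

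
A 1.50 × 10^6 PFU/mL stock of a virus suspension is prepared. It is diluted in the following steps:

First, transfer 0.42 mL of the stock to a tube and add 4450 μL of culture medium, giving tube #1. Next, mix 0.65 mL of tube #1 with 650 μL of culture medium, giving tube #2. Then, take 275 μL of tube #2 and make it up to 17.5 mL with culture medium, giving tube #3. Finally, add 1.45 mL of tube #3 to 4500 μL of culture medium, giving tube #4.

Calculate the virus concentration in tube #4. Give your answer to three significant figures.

Step 1: 0.42 mL + 4450 μL = 4.87 mL total → factor 4.87/0.42 = 11.595
Step 2: 0.65 mL + 650 μL = 1.3 mL total → factor 1.3/0.65 = 2
Step 3: 275 μL brought to 17.5 mL → factor 17500/275 = 63.636
Step 4: 1.45 mL + 4500 μL = 5.95 mL total → factor 5.95/1.45 = 4.1034
Dilution factor through tube #4 = 11.595 × 2 × 63.636 × 4.1034 = 6055.7
[tube #4] = 1.50 × 10^6 PFU/mL / 6055.7 = 248 PFU/mL

248 PFU/mL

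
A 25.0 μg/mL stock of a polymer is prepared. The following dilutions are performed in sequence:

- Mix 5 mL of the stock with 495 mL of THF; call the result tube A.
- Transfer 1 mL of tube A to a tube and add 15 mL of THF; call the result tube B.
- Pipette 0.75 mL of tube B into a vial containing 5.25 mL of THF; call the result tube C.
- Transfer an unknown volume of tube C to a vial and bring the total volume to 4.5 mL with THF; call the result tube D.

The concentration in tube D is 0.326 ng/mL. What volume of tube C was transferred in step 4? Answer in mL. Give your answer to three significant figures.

Step 1: 5 mL + 495 mL = 500 mL total → factor 500/5 = 100
Step 2: 1 mL + 15 mL = 16 mL total → factor 16/1 = 16
Step 3: 0.75 mL + 5.25 mL = 6 mL total → factor 6/0.75 = 8
Step 4: v brought to 4.5 mL → factor = 4.5 mL/v
Product of known-step factors = 12800
Overall factor = 25.0 μg/mL / (0.326 ng/mL) = 76687
Step-4 factor = 76687 / 12800 = 5.9912
v = 4.5 mL / 5.9912 = 0.751 mL

0.751 mL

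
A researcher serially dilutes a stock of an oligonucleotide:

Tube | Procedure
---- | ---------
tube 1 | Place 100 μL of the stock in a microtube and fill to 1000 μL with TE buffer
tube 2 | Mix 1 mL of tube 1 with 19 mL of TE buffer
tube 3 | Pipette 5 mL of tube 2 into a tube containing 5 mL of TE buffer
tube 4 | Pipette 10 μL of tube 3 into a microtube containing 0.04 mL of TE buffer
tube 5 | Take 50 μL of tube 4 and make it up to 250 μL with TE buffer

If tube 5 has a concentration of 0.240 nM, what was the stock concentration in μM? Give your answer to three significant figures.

Step 1: 100 μL brought to 1000 μL → factor 1000/100 = 10
Step 2: 1 mL + 19 mL = 20 mL total → factor 20/1 = 20
Step 3: 5 mL + 5 mL = 10 mL total → factor 10/5 = 2
Step 4: 10 μL + 0.04 mL = 50 μL total → factor 50/10 = 5
Step 5: 50 μL brought to 250 μL → factor 250/50 = 5
Overall dilution factor = 10 × 20 × 2 × 5 × 5 = 10000
Stock = 0.240 nM × 10000 = 2400 nM = 2.40 μM

2.40 μM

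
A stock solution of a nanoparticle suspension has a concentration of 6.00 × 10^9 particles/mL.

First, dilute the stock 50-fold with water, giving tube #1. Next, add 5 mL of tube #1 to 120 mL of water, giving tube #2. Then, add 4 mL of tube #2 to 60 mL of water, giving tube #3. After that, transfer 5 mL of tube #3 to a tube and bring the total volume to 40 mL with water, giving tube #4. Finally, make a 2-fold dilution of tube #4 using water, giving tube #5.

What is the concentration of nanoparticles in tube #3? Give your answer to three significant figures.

3.00 × 10^5 particles/mL

Step 1: 50-fold → factor 50
Step 2: 5 mL + 120 mL = 125 mL total → factor 125/5 = 25
Step 3: 4 mL + 60 mL = 64 mL total → factor 64/4 = 16
Dilution factor through tube #3 = 50 × 25 × 16 = 20000
[tube #3] = 6.00 × 10^9 particles/mL / 20000 = 3.00 × 10^5 particles/mL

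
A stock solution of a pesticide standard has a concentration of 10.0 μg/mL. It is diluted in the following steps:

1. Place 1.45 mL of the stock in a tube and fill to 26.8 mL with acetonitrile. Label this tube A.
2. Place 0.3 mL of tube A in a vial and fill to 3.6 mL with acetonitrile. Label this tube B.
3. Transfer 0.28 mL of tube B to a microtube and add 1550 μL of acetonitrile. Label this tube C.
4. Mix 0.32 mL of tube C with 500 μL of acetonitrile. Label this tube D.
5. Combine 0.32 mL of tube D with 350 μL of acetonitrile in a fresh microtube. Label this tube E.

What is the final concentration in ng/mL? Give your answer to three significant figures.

Step 1: 1.45 mL brought to 26.8 mL → factor 26.8/1.45 = 18.483
Step 2: 0.3 mL brought to 3.6 mL → factor 3.6/0.3 = 12
Step 3: 0.28 mL + 1550 μL = 1.83 mL total → factor 1.83/0.28 = 6.5357
Step 4: 0.32 mL + 500 μL = 0.82 mL total → factor 0.82/0.32 = 2.5625
Step 5: 0.32 mL + 350 μL = 0.67 mL total → factor 0.67/0.32 = 2.0938
Overall dilution factor = 18.483 × 12 × 6.5357 × 2.5625 × 2.0938 = 7777.3
Final = 10.0 μg/mL / 7777.3 = 0.001286 μg/mL = 1.29 ng/mL

1.29 ng/mL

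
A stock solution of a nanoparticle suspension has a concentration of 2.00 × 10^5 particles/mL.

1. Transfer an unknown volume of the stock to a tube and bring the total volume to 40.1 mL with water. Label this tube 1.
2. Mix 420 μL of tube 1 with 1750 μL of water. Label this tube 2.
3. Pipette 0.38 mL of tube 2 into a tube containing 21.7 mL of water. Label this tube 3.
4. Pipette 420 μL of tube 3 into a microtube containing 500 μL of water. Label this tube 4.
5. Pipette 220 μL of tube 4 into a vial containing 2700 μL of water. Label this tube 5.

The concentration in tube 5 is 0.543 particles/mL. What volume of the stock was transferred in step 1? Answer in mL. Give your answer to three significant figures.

Step 1: v brought to 40.1 mL → factor = 40.1 mL/v
Step 2: 420 μL + 1750 μL = 2170 μL total → factor 2170/420 = 5.1667
Step 3: 0.38 mL + 21.7 mL = 22.08 mL total → factor 22.08/0.38 = 58.105
Step 4: 420 μL + 500 μL = 920 μL total → factor 920/420 = 2.1905
Step 5: 220 μL + 2700 μL = 2920 μL total → factor 2920/220 = 13.273
Product of known-step factors = 8728.2
Overall factor = 2.00 × 10^5 particles/mL / (0.543 particles/mL) = 3.6832 × 10^5
Step-1 factor = 3.6832 × 10^5 / 8728.2 = 42.199
v = 40.1 mL / 42.199 = 0.950 mL

0.950 mL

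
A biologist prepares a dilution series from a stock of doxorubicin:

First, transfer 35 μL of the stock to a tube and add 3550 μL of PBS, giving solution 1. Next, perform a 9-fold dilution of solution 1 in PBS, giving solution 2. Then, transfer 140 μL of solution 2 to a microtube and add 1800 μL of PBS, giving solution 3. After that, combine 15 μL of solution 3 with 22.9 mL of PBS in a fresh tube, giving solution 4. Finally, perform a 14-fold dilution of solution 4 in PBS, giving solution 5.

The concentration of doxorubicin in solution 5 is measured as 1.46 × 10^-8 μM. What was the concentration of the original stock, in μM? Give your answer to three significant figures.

3.99 μM

Step 1: 35 μL + 3550 μL = 3585 μL total → factor 3585/35 = 102.43
Step 2: 9-fold → factor 9
Step 3: 140 μL + 1800 μL = 1940 μL total → factor 1940/140 = 13.857
Step 4: 15 μL + 22.9 mL = 22915 μL total → factor 22915/15 = 1527.7
Step 5: 14-fold → factor 14
Overall dilution factor = 102.43 × 9 × 13.857 × 1527.7 × 14 = 2.7321 × 10^8
Stock = 1.46 × 10^-8 μM × 2.7321 × 10^8 = 3.99 μM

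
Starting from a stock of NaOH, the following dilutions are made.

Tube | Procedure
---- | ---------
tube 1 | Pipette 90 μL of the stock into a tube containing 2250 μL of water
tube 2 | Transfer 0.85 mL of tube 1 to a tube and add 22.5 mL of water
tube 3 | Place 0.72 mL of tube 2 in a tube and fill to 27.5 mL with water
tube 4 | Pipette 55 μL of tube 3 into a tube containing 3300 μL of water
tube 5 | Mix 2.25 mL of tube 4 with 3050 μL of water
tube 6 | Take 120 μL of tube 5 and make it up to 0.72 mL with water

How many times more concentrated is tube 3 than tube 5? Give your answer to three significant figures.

Step 1: 90 μL + 2250 μL = 2340 μL total → factor 2340/90 = 26
Step 2: 0.85 mL + 22.5 mL = 23.35 mL total → factor 23.35/0.85 = 27.471
Step 3: 0.72 mL brought to 27.5 mL → factor 27.5/0.72 = 38.194
Step 4: 55 μL + 3300 μL = 3355 μL total → factor 3355/55 = 61
Step 5: 2.25 mL + 3050 μL = 5.3 mL total → factor 5.3/2.25 = 2.3556
Dilution factor to tube 3 = 27280; to tube 5 = 3.9198 × 10^6
[tube 3]/[tube 5] = (factor to tube 5)/(factor to tube 3) = 3.9198 × 10^6/27280 = 144

144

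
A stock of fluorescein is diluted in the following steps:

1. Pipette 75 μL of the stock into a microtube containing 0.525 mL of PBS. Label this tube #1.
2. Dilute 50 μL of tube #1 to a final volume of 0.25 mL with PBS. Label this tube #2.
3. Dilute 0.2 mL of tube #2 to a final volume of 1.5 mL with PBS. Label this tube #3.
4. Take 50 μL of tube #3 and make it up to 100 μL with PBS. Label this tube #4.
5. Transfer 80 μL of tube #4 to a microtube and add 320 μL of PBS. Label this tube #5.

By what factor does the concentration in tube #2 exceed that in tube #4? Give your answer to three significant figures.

Step 1: 75 μL + 0.525 mL = 600 μL total → factor 600/75 = 8
Step 2: 50 μL brought to 0.25 mL → factor 250/50 = 5
Step 3: 0.2 mL brought to 1.5 mL → factor 1.5/0.2 = 7.5
Step 4: 50 μL brought to 100 μL → factor 100/50 = 2
Dilution factor to tube #2 = 40; to tube #4 = 600
[tube #2]/[tube #4] = (factor to tube #4)/(factor to tube #2) = 600/40 = 15.0

15.0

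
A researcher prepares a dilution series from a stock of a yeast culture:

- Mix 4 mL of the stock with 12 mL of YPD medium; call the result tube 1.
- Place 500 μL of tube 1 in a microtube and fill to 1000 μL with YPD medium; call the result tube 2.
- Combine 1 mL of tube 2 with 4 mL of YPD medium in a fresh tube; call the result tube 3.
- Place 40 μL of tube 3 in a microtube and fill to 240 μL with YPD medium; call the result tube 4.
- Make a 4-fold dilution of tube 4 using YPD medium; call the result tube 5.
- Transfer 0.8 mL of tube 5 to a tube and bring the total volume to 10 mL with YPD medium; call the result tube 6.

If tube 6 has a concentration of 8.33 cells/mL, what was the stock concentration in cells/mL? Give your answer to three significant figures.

1.00 × 10^5 cells/mL

Step 1: 4 mL + 12 mL = 16 mL total → factor 16/4 = 4
Step 2: 500 μL brought to 1000 μL → factor 1000/500 = 2
Step 3: 1 mL + 4 mL = 5 mL total → factor 5/1 = 5
Step 4: 40 μL brought to 240 μL → factor 240/40 = 6
Step 5: 4-fold → factor 4
Step 6: 0.8 mL brought to 10 mL → factor 10/0.8 = 12.5
Overall dilution factor = 4 × 2 × 5 × 6 × 4 × 12.5 = 12000
Stock = 8.33 cells/mL × 12000 = 1.00 × 10^5 cells/mL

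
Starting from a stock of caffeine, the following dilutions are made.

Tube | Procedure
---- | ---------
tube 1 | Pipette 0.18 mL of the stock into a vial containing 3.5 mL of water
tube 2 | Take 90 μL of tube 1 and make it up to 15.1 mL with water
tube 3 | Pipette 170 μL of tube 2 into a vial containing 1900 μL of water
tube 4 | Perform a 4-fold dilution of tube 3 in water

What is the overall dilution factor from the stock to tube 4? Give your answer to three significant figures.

1.67 × 10^5

Step 1: 0.18 mL + 3.5 mL = 3.68 mL total → factor 3.68/0.18 = 20.444
Step 2: 90 μL brought to 15.1 mL → factor 15100/90 = 167.78
Step 3: 170 μL + 1900 μL = 2070 μL total → factor 2070/170 = 12.176
Step 4: 4-fold → factor 4
Overall dilution factor = 20.444 × 167.78 × 12.176 × 4 = 1.6707 × 10^5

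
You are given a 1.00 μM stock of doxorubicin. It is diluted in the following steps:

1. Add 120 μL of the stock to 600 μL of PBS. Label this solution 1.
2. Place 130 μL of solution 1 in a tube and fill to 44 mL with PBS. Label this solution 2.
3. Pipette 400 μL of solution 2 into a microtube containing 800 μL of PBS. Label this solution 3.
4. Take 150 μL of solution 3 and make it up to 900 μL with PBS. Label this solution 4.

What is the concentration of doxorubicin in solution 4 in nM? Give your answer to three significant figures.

0.0274 nM

Step 1: 120 μL + 600 μL = 720 μL total → factor 720/120 = 6
Step 2: 130 μL brought to 44 mL → factor 44000/130 = 338.46
Step 3: 400 μL + 800 μL = 1200 μL total → factor 1200/400 = 3
Step 4: 150 μL brought to 900 μL → factor 900/150 = 6
Overall dilution factor = 6 × 338.46 × 3 × 6 = 36554
Final = 1.00 μM / 36554 = 2.736 × 10^-5 μM = 0.0274 nM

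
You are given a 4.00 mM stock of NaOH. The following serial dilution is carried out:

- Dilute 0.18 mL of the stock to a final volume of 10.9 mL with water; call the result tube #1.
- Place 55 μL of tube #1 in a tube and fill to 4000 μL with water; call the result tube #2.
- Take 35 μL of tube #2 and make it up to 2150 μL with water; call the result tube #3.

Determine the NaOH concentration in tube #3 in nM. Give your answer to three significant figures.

Step 1: 0.18 mL brought to 10.9 mL → factor 10.9/0.18 = 60.556
Step 2: 55 μL brought to 4000 μL → factor 4000/55 = 72.727
Step 3: 35 μL brought to 2150 μL → factor 2150/35 = 61.429
Overall dilution factor = 60.556 × 72.727 × 61.429 = 2.7053 × 10^5
Final = 4.00 mM / 2.7053 × 10^5 = 1.479 × 10^-5 mM = 14.8 nM

14.8 nM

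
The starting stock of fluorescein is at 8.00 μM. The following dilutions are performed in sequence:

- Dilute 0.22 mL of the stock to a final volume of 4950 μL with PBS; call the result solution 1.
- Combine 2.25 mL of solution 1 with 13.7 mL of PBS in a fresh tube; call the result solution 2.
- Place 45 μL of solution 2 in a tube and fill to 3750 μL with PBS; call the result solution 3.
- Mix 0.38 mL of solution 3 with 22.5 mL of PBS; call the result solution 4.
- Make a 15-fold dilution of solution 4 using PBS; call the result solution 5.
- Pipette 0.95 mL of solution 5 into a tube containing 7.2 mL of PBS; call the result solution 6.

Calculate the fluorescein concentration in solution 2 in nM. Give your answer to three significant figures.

Step 1: 0.22 mL brought to 4950 μL → factor 4.95/0.22 = 22.5
Step 2: 2.25 mL + 13.7 mL = 15.95 mL total → factor 15.95/2.25 = 7.0889
Dilution factor through solution 2 = 22.5 × 7.0889 = 159.5
[solution 2] = 8.00 μM / 159.5 = 0.05016 μM = 50.2 nM

50.2 nM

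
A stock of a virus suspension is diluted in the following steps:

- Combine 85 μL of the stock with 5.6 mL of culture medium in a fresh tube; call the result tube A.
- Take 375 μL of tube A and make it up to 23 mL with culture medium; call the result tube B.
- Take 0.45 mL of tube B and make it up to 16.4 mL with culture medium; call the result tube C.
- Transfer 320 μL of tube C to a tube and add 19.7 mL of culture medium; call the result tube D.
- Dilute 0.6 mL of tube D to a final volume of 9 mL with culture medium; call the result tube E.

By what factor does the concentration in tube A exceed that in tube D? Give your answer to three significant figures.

Step 1: 85 μL + 5.6 mL = 5685 μL total → factor 5685/85 = 66.882
Step 2: 375 μL brought to 23 mL → factor 23000/375 = 61.333
Step 3: 0.45 mL brought to 16.4 mL → factor 16.4/0.45 = 36.444
Step 4: 320 μL + 19.7 mL = 20020 μL total → factor 20020/320 = 62.562
Dilution factor to tube A = 66.882; to tube D = 9.3531 × 10^6
[tube A]/[tube D] = (factor to tube D)/(factor to tube A) = 9.3531 × 10^6/66.882 = 1.40 × 10^5

1.40 × 10^5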